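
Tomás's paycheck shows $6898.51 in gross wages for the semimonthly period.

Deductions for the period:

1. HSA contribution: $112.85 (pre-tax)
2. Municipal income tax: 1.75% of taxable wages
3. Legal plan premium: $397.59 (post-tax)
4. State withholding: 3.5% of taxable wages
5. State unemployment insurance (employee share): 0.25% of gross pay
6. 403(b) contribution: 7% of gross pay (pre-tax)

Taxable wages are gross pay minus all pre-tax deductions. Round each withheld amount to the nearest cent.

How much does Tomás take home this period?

403(b) contribution: $6898.51 × 0.07 = $482.90
HSA contribution: $112.85
Pre-tax total = $482.90 + $112.85 = $595.75
Taxable wages = $6898.51 − $595.75 = $6302.76
Municipal income tax: $6302.76 × 0.0175 = $110.30
State withholding: $6302.76 × 0.035 = $220.60
State unemployment insurance (employee share): $6898.51 × 0.0025 = $17.25
Legal plan premium: $397.59
Total deductions = $482.90 + $112.85 + $110.30 + $220.60 + $17.25 + $397.59 = $1341.49
Net pay = $6898.51 − $1341.49 = $5557.02

$5557.02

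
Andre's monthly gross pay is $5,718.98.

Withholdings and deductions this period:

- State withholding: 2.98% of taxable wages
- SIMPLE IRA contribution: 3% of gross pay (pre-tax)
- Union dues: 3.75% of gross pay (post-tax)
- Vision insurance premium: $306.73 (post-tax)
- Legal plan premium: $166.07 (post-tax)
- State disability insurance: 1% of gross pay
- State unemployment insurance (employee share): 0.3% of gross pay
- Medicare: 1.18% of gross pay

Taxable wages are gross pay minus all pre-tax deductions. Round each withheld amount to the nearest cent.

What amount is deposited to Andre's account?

SIMPLE IRA contribution: $5,718.98 × 0.03 = $171.57
Taxable wages = $5,718.98 − $171.57 = $5,547.41
State withholding: $5,547.41 × 0.0298 = $165.31
State disability insurance: $5,718.98 × 0.01 = $57.19
Medicare: $5,718.98 × 0.0118 = $67.48
State unemployment insurance (employee share): $5,718.98 × 0.003 = $17.16
Vision insurance premium: $306.73
Legal plan premium: $166.07
Union dues: $5,718.98 × 0.0375 = $214.46
Total deductions = $171.57 + $165.31 + $57.19 + $67.48 + $17.16 + $306.73 + $166.07 + $214.46 = $1,165.97
Net pay = $5,718.98 − $1,165.97 = $4,553.01

$4,553.01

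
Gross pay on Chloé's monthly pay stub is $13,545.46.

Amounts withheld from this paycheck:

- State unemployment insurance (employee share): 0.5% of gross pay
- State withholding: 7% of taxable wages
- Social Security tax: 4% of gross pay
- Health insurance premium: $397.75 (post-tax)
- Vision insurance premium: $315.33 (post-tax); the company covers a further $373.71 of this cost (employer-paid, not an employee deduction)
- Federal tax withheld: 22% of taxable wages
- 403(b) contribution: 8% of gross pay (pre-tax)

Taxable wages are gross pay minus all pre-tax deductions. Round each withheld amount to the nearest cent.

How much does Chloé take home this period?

$7,525.26

403(b) contribution: $13,545.46 × 0.08 = $1,083.64
Taxable wages = $13,545.46 − $1,083.64 = $12,461.82
State withholding: $12,461.82 × 0.07 = $872.33
Federal tax withheld: $12,461.82 × 0.22 = $2,741.60
Social Security tax: $13,545.46 × 0.04 = $541.82
State unemployment insurance (employee share): $13,545.46 × 0.005 = $67.73
Health insurance premium: $397.75
Vision insurance premium: $315.33
(Employer's $373.71 toward vision insurance premium is not withheld from the employee.)
Total deductions = $1,083.64 + $872.33 + $2,741.60 + $541.82 + $67.73 + $397.75 + $315.33 = $6,020.20
Net pay = $13,545.46 − $6,020.20 = $7,525.26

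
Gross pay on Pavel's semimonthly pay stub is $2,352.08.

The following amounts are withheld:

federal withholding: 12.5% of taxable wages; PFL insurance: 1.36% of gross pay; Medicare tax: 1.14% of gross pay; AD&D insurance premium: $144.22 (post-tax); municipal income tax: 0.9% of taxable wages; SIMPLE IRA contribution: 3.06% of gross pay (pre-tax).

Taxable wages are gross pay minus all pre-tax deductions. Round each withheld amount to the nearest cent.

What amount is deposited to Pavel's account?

SIMPLE IRA contribution: $2,352.08 × 0.0306 = $71.97
Taxable wages = $2,352.08 − $71.97 = $2,280.11
Federal withholding: $2,280.11 × 0.125 = $285.01
Municipal income tax: $2,280.11 × 0.009 = $20.52
PFL insurance: $2,352.08 × 0.0136 = $31.99
Medicare tax: $2,352.08 × 0.0114 = $26.81
AD&D insurance premium: $144.22
Total deductions = $71.97 + $285.01 + $20.52 + $31.99 + $26.81 + $144.22 = $580.52
Net pay = $2,352.08 − $580.52 = $1,771.56

$1,771.56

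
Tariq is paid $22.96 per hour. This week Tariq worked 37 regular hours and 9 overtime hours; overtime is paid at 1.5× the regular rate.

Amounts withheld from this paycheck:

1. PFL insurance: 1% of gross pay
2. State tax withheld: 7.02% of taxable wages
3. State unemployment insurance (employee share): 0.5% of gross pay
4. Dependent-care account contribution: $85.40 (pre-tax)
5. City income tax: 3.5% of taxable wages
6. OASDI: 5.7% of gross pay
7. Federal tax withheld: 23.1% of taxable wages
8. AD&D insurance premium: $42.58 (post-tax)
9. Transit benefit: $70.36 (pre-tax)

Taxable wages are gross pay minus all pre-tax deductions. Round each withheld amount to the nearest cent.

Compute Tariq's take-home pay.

$540.21

Regular pay: 37 × $22.96 = $849.52
Overtime pay: 9 × $22.96 × 1.5 = $309.96
Gross pay = $849.52 + $309.96 = $1159.48
Transit benefit: $70.36
Dependent-care account contribution: $85.40
Pre-tax total = $70.36 + $85.40 = $155.76
Taxable wages = $1159.48 − $155.76 = $1003.72
Federal tax withheld: $1003.72 × 0.231 = $231.86
City income tax: $1003.72 × 0.035 = $35.13
State tax withheld: $1003.72 × 0.0702 = $70.46
OASDI: $1159.48 × 0.057 = $66.09
State unemployment insurance (employee share): $1159.48 × 0.005 = $5.80
PFL insurance: $1159.48 × 0.01 = $11.59
AD&D insurance premium: $42.58
Total deductions = $70.36 + $85.40 + $231.86 + $35.13 + $70.46 + $66.09 + $5.80 + $11.59 + $42.58 = $619.27
Net pay = $1159.48 − $619.27 = $540.21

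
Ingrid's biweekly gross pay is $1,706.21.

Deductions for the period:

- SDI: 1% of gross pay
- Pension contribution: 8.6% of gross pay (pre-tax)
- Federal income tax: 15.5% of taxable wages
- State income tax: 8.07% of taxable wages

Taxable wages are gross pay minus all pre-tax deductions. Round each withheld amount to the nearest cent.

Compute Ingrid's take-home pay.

Pension contribution: $1,706.21 × 0.086 = $146.73
Taxable wages = $1,706.21 − $146.73 = $1,559.48
State income tax: $1,559.48 × 0.0807 = $125.85
Federal income tax: $1,559.48 × 0.155 = $241.72
SDI: $1,706.21 × 0.01 = $17.06
Total deductions = $146.73 + $125.85 + $241.72 + $17.06 = $531.36
Net pay = $1,706.21 − $531.36 = $1,174.85

$1,174.85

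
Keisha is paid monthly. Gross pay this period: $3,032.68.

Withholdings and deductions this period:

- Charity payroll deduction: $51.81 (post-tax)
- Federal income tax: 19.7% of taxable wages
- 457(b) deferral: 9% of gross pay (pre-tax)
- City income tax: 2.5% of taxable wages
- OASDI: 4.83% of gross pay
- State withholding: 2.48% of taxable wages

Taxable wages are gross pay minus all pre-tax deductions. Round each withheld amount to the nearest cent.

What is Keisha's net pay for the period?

457(b) deferral: $3,032.68 × 0.09 = $272.94
Taxable wages = $3,032.68 − $272.94 = $2,759.74
State withholding: $2,759.74 × 0.0248 = $68.44
City income tax: $2,759.74 × 0.025 = $68.99
Federal income tax: $2,759.74 × 0.197 = $543.67
OASDI: $3,032.68 × 0.0483 = $146.48
Charity payroll deduction: $51.81
Total deductions = $272.94 + $68.44 + $68.99 + $543.67 + $146.48 + $51.81 = $1,152.33
Net pay = $3,032.68 − $1,152.33 = $1,880.35

$1,880.35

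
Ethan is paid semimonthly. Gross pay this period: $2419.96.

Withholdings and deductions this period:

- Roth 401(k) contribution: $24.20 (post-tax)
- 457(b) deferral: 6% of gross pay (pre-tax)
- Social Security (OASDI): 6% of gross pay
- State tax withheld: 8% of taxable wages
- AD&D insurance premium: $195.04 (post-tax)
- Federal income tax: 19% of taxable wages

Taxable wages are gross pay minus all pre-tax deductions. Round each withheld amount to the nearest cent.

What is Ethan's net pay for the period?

$1296.14

457(b) deferral: $2419.96 × 0.06 = $145.20
Taxable wages = $2419.96 − $145.20 = $2274.76
Federal income tax: $2274.76 × 0.19 = $432.20
State tax withheld: $2274.76 × 0.08 = $181.98
Social Security (OASDI): $2419.96 × 0.06 = $145.20
AD&D insurance premium: $195.04
Roth 401(k) contribution: $24.20
Total deductions = $145.20 + $432.20 + $181.98 + $145.20 + $195.04 + $24.20 = $1123.82
Net pay = $2419.96 − $1123.82 = $1296.14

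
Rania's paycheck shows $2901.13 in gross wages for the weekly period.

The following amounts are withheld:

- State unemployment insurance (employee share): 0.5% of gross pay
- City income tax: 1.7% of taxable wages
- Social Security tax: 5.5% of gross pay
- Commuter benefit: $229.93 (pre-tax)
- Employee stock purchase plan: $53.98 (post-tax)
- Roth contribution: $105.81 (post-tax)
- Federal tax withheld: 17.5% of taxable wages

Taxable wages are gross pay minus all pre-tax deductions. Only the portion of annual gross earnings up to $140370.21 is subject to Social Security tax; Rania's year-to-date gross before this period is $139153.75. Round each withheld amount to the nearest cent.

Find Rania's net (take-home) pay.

$1917.12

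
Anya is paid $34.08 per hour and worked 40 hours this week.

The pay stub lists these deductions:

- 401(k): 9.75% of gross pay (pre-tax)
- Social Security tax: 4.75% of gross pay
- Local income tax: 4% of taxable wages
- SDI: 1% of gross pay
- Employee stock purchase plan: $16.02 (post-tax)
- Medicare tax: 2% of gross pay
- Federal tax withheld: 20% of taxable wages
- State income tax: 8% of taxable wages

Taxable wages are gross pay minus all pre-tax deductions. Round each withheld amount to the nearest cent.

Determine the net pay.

Gross pay: 40 × $34.08 = $1363.20
401(k): $1363.20 × 0.0975 = $132.91
Taxable wages = $1363.20 − $132.91 = $1230.29
Local income tax: $1230.29 × 0.04 = $49.21
State income tax: $1230.29 × 0.08 = $98.42
Federal tax withheld: $1230.29 × 0.2 = $246.06
Medicare tax: $1363.20 × 0.02 = $27.26
SDI: $1363.20 × 0.01 = $13.63
Social Security tax: $1363.20 × 0.0475 = $64.75
Employee stock purchase plan: $16.02
Total deductions = $132.91 + $49.21 + $98.42 + $246.06 + $27.26 + $13.63 + $64.75 + $16.02 = $648.26
Net pay = $1363.20 − $648.26 = $714.94

$714.94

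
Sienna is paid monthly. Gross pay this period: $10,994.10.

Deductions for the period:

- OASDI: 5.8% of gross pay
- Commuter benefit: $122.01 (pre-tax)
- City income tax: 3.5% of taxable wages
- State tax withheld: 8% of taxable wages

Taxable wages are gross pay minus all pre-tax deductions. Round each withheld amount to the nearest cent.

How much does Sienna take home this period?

$8,984.14

Commuter benefit: $122.01
Taxable wages = $10,994.10 − $122.01 = $10,872.09
City income tax: $10,872.09 × 0.035 = $380.52
State tax withheld: $10,872.09 × 0.08 = $869.77
OASDI: $10,994.10 × 0.058 = $637.66
Total deductions = $122.01 + $380.52 + $869.77 + $637.66 = $2,009.96
Net pay = $10,994.10 − $2,009.96 = $8,984.14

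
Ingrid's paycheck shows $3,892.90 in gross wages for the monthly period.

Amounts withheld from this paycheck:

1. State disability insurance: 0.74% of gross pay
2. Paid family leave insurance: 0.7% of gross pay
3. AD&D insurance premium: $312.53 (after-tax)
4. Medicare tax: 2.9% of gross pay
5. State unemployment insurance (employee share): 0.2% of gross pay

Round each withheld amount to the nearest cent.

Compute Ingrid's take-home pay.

$3,403.63

State unemployment insurance (employee share): $3,892.90 × 0.002 = $7.79
Medicare tax: $3,892.90 × 0.029 = $112.89
Paid family leave insurance: $3,892.90 × 0.007 = $27.25
State disability insurance: $3,892.90 × 0.0074 = $28.81
AD&D insurance premium: $312.53
Total deductions = $7.79 + $112.89 + $27.25 + $28.81 + $312.53 = $489.27
Net pay = $3,892.90 − $489.27 = $3,403.63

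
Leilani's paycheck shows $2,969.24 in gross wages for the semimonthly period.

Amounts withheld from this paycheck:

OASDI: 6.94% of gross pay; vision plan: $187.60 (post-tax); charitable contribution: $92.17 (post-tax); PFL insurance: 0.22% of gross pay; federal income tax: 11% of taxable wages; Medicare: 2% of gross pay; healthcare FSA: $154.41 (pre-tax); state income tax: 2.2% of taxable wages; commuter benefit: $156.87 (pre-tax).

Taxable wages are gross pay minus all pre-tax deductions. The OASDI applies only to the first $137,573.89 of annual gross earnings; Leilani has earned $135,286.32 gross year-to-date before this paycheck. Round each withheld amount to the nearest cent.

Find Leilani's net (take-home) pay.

$1,802.66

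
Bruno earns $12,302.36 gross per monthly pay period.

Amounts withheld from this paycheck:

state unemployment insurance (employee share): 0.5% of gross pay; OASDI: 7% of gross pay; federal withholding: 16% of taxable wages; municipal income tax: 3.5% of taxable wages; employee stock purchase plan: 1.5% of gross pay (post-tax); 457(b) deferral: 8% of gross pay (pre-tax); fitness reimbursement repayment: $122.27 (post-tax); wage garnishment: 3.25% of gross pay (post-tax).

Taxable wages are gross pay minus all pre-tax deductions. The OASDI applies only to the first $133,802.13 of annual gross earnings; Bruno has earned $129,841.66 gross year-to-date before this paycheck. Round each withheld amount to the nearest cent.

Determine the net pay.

$8,065.74

457(b) deferral: $12,302.36 × 0.08 = $984.19
Taxable wages = $12,302.36 − $984.19 = $11,318.17
Federal withholding: $11,318.17 × 0.16 = $1,810.91
Municipal income tax: $11,318.17 × 0.035 = $396.14
State unemployment insurance (employee share): $12,302.36 × 0.005 = $61.51
OASDI: only $133,802.13 − $129,841.66 = $3,960.47 of this check is subject → $3,960.47 × 0.07 = $277.23
Employee stock purchase plan: $12,302.36 × 0.015 = $184.54
Wage garnishment: $12,302.36 × 0.0325 = $399.83
Fitness reimbursement repayment: $122.27
Total deductions = $984.19 + $1,810.91 + $396.14 + $61.51 + $277.23 + $184.54 + $399.83 + $122.27 = $4,236.62
Net pay = $12,302.36 − $4,236.62 = $8,065.74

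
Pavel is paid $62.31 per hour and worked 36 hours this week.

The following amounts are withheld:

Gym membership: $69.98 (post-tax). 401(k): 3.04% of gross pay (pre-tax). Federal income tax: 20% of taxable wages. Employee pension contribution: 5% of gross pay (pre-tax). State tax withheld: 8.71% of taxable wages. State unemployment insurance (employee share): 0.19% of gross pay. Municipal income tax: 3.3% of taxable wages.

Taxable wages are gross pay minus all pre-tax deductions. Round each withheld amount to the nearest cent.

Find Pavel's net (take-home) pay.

Gross pay: 36 × $62.31 = $2,243.16
401(k): $2,243.16 × 0.0304 = $68.19
Employee pension contribution: $2,243.16 × 0.05 = $112.16
Pre-tax total = $68.19 + $112.16 = $180.35
Taxable wages = $2,243.16 − $180.35 = $2,062.81
Federal income tax: $2,062.81 × 0.2 = $412.56
Municipal income tax: $2,062.81 × 0.033 = $68.07
State tax withheld: $2,062.81 × 0.0871 = $179.67
State unemployment insurance (employee share): $2,243.16 × 0.0019 = $4.26
Gym membership: $69.98
Total deductions = $68.19 + $112.16 + $412.56 + $68.07 + $179.67 + $4.26 + $69.98 = $914.89
Net pay = $2,243.16 − $914.89 = $1,328.27

$1,328.27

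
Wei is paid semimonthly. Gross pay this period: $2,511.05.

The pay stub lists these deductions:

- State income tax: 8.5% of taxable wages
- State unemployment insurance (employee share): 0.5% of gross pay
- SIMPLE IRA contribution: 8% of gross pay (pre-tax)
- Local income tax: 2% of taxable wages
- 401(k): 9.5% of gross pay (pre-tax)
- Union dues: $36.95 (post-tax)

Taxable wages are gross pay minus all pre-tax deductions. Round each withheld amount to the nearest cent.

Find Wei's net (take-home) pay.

$1,804.59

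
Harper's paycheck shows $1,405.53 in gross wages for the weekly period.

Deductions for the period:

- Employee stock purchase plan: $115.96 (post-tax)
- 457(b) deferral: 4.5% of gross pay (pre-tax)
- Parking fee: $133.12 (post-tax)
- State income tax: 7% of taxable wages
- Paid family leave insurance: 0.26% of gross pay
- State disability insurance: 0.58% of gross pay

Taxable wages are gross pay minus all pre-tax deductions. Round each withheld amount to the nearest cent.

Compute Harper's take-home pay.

$987.44

457(b) deferral: $1,405.53 × 0.045 = $63.25
Taxable wages = $1,405.53 − $63.25 = $1,342.28
State income tax: $1,342.28 × 0.07 = $93.96
State disability insurance: $1,405.53 × 0.0058 = $8.15
Paid family leave insurance: $1,405.53 × 0.0026 = $3.65
Employee stock purchase plan: $115.96
Parking fee: $133.12
Total deductions = $63.25 + $93.96 + $8.15 + $3.65 + $115.96 + $133.12 = $418.09
Net pay = $1,405.53 − $418.09 = $987.44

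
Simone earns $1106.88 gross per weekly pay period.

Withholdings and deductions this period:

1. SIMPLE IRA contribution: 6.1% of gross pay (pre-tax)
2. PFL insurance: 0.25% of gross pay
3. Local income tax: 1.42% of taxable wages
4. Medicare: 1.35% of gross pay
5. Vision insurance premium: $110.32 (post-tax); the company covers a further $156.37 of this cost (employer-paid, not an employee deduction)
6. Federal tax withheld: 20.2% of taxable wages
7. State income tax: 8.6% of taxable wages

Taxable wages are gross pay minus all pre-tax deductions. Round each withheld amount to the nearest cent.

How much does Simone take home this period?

$597.24

SIMPLE IRA contribution: $1106.88 × 0.061 = $67.52
Taxable wages = $1106.88 − $67.52 = $1039.36
Federal tax withheld: $1039.36 × 0.202 = $209.95
Local income tax: $1039.36 × 0.0142 = $14.76
State income tax: $1039.36 × 0.086 = $89.38
Medicare: $1106.88 × 0.0135 = $14.94
PFL insurance: $1106.88 × 0.0025 = $2.77
Vision insurance premium: $110.32
(Employer's $156.37 toward vision insurance premium is not withheld from the employee.)
Total deductions = $67.52 + $209.95 + $14.76 + $89.38 + $14.94 + $2.77 + $110.32 = $509.64
Net pay = $1106.88 − $509.64 = $597.24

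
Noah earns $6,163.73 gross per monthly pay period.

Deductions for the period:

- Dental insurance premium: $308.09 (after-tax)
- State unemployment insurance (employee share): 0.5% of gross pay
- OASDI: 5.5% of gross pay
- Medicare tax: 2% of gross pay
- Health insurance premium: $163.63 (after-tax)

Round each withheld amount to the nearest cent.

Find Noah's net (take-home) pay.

$5,198.91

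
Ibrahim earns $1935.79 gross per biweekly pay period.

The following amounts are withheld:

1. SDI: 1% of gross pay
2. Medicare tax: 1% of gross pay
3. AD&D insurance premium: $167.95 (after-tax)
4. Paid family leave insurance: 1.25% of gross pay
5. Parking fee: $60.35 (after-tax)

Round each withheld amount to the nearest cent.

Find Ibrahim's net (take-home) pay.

$1644.57

Medicare tax: $1935.79 × 0.01 = $19.36
SDI: $1935.79 × 0.01 = $19.36
Paid family leave insurance: $1935.79 × 0.0125 = $24.20
Parking fee: $60.35
AD&D insurance premium: $167.95
Total deductions = $19.36 + $19.36 + $24.20 + $60.35 + $167.95 = $291.22
Net pay = $1935.79 − $291.22 = $1644.57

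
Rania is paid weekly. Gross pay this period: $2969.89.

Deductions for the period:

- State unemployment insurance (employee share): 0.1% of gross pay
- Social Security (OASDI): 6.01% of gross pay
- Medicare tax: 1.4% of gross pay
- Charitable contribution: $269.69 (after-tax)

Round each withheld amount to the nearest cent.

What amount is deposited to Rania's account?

$2477.16

Social Security (OASDI): $2969.89 × 0.0601 = $178.49
Medicare tax: $2969.89 × 0.014 = $41.58
State unemployment insurance (employee share): $2969.89 × 0.001 = $2.97
Charitable contribution: $269.69
Total deductions = $178.49 + $41.58 + $2.97 + $269.69 = $492.73
Net pay = $2969.89 − $492.73 = $2477.16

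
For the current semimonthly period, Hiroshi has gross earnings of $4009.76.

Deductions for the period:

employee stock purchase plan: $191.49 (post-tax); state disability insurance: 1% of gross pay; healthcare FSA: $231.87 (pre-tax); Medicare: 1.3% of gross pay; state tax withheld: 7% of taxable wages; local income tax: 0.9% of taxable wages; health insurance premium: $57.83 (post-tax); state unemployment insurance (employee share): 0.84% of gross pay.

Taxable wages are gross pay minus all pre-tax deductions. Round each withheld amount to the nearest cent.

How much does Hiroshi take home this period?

$3104.21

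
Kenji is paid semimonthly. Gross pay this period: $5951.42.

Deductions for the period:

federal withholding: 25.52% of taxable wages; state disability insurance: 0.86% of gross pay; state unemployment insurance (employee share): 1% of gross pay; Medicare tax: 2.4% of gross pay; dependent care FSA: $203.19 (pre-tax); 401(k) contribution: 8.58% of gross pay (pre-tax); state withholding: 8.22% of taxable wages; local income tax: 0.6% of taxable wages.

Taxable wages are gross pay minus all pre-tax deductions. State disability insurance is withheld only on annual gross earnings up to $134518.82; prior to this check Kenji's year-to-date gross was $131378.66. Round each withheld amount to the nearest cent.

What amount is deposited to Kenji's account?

$3209.65

Dependent care FSA: $203.19
401(k) contribution: $5951.42 × 0.0858 = $510.63
Pre-tax total = $203.19 + $510.63 = $713.82
Taxable wages = $5951.42 − $713.82 = $5237.60
State withholding: $5237.60 × 0.0822 = $430.53
Local income tax: $5237.60 × 0.006 = $31.43
Federal withholding: $5237.60 × 0.2552 = $1336.64
State disability insurance: only $134518.82 − $131378.66 = $3140.16 of this check is subject → $3140.16 × 0.0086 = $27.01
State unemployment insurance (employee share): $5951.42 × 0.01 = $59.51
Medicare tax: $5951.42 × 0.024 = $142.83
Total deductions = $203.19 + $510.63 + $430.53 + $31.43 + $1336.64 + $27.01 + $59.51 + $142.83 = $2741.77
Net pay = $5951.42 − $2741.77 = $3209.65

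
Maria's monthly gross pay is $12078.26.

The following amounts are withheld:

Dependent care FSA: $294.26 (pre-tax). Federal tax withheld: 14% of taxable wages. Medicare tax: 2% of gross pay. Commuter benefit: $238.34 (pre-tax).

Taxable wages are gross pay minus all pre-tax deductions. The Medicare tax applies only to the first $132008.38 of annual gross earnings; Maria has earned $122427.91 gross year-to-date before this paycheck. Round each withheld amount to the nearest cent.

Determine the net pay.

Commuter benefit: $238.34
Dependent care FSA: $294.26
Pre-tax total = $238.34 + $294.26 = $532.60
Taxable wages = $12078.26 − $532.60 = $11545.66
Federal tax withheld: $11545.66 × 0.14 = $1616.39
Medicare tax: only $132008.38 − $122427.91 = $9580.47 of this check is subject → $9580.47 × 0.02 = $191.61
Total deductions = $238.34 + $294.26 + $1616.39 + $191.61 = $2340.60
Net pay = $12078.26 − $2340.60 = $9737.66

$9737.66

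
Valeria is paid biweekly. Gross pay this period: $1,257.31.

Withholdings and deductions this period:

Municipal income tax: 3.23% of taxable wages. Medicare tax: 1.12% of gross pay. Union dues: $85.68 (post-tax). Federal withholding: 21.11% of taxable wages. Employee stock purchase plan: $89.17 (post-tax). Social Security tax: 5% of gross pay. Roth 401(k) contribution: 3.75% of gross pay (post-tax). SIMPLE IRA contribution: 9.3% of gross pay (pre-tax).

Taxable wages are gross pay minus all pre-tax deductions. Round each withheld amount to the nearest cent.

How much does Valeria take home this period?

$563.87

SIMPLE IRA contribution: $1,257.31 × 0.093 = $116.93
Taxable wages = $1,257.31 − $116.93 = $1,140.38
Federal withholding: $1,140.38 × 0.2111 = $240.73
Municipal income tax: $1,140.38 × 0.0323 = $36.83
Medicare tax: $1,257.31 × 0.0112 = $14.08
Social Security tax: $1,257.31 × 0.05 = $62.87
Roth 401(k) contribution: $1,257.31 × 0.0375 = $47.15
Union dues: $85.68
Employee stock purchase plan: $89.17
Total deductions = $116.93 + $240.73 + $36.83 + $14.08 + $62.87 + $47.15 + $85.68 + $89.17 = $693.44
Net pay = $1,257.31 − $693.44 = $563.87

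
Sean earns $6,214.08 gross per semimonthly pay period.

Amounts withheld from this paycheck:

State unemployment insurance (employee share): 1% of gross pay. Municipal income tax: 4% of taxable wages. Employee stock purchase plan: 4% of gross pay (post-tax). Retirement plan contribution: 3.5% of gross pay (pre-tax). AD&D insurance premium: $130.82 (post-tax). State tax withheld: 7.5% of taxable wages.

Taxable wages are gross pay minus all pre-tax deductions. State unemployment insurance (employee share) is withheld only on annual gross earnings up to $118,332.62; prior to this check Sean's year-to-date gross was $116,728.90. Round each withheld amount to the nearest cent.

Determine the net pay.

Retirement plan contribution: $6,214.08 × 0.035 = $217.49
Taxable wages = $6,214.08 − $217.49 = $5,996.59
Municipal income tax: $5,996.59 × 0.04 = $239.86
State tax withheld: $5,996.59 × 0.075 = $449.74
State unemployment insurance (employee share): only $118,332.62 − $116,728.90 = $1,603.72 of this check is subject → $1,603.72 × 0.01 = $16.04
Employee stock purchase plan: $6,214.08 × 0.04 = $248.56
AD&D insurance premium: $130.82
Total deductions = $217.49 + $239.86 + $449.74 + $16.04 + $248.56 + $130.82 = $1,302.51
Net pay = $6,214.08 − $1,302.51 = $4,911.57

$4,911.57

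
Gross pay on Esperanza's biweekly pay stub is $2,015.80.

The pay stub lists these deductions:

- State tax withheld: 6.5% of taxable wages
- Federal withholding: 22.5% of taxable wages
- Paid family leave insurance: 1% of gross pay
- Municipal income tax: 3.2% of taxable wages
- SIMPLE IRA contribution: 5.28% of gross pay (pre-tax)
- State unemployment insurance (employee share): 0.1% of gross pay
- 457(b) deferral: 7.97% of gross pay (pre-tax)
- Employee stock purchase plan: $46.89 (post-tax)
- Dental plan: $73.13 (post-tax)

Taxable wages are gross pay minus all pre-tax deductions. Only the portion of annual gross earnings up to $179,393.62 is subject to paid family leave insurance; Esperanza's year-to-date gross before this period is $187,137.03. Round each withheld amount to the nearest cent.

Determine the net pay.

$1,063.58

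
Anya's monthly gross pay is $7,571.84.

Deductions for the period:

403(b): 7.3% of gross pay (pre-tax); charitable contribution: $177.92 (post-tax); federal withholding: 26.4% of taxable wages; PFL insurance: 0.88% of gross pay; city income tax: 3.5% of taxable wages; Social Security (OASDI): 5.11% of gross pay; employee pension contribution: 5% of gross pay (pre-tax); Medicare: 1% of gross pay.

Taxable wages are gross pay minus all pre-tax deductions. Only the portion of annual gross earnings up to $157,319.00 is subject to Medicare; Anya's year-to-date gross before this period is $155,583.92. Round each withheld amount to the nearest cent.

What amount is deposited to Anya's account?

$4,006.18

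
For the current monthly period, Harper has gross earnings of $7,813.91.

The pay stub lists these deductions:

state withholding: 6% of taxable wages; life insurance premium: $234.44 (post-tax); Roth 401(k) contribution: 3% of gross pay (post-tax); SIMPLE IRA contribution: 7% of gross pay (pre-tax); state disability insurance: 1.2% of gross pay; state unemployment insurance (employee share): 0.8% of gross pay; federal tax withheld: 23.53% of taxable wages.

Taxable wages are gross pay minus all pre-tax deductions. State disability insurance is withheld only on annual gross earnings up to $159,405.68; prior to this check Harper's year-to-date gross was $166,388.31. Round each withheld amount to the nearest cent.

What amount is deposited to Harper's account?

SIMPLE IRA contribution: $7,813.91 × 0.07 = $546.97
Taxable wages = $7,813.91 − $546.97 = $7,266.94
State withholding: $7,266.94 × 0.06 = $436.02
Federal tax withheld: $7,266.94 × 0.2353 = $1,709.91
State unemployment insurance (employee share): $7,813.91 × 0.008 = $62.51
State disability insurance: annual cap $159,405.68 already reached (YTD $166,388.31), so $0.00
Life insurance premium: $234.44
Roth 401(k) contribution: $7,813.91 × 0.03 = $234.42
Total deductions = $546.97 + $436.02 + $1,709.91 + $62.51 + $0.00 + $234.44 + $234.42 = $3,224.27
Net pay = $7,813.91 − $3,224.27 = $4,589.64

$4,589.64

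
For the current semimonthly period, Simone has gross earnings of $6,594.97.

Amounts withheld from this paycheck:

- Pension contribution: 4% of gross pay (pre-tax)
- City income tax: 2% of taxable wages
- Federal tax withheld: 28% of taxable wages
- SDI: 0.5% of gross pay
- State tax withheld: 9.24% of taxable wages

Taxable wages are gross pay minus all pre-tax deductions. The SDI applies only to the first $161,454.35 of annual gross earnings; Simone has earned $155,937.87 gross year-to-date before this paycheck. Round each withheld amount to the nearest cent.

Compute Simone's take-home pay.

$3,819.24

Pension contribution: $6,594.97 × 0.04 = $263.80
Taxable wages = $6,594.97 − $263.80 = $6,331.17
City income tax: $6,331.17 × 0.02 = $126.62
State tax withheld: $6,331.17 × 0.0924 = $585.00
Federal tax withheld: $6,331.17 × 0.28 = $1,772.73
SDI: only $161,454.35 − $155,937.87 = $5,516.48 of this check is subject → $5,516.48 × 0.005 = $27.58
Total deductions = $263.80 + $126.62 + $585.00 + $1,772.73 + $27.58 = $2,775.73
Net pay = $6,594.97 − $2,775.73 = $3,819.24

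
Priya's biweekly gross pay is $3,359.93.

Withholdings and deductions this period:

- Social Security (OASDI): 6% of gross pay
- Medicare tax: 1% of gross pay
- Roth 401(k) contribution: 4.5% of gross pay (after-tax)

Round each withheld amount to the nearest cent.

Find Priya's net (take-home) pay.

Social Security (OASDI): $3,359.93 × 0.06 = $201.60
Medicare tax: $3,359.93 × 0.01 = $33.60
Roth 401(k) contribution: $3,359.93 × 0.045 = $151.20
Total deductions = $201.60 + $33.60 + $151.20 = $386.40
Net pay = $3,359.93 − $386.40 = $2,973.53

$2,973.53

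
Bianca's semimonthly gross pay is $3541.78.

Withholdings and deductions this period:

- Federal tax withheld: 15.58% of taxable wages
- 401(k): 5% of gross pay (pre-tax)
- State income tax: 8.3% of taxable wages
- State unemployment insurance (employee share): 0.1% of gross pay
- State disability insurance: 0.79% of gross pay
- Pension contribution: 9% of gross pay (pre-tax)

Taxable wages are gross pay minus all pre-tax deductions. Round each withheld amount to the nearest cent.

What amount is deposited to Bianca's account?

$2287.04

Pension contribution: $3541.78 × 0.09 = $318.76
401(k): $3541.78 × 0.05 = $177.09
Pre-tax total = $318.76 + $177.09 = $495.85
Taxable wages = $3541.78 − $495.85 = $3045.93
Federal tax withheld: $3045.93 × 0.1558 = $474.56
State income tax: $3045.93 × 0.083 = $252.81
State unemployment insurance (employee share): $3541.78 × 0.001 = $3.54
State disability insurance: $3541.78 × 0.0079 = $27.98
Total deductions = $318.76 + $177.09 + $474.56 + $252.81 + $3.54 + $27.98 = $1254.74
Net pay = $3541.78 − $1254.74 = $2287.04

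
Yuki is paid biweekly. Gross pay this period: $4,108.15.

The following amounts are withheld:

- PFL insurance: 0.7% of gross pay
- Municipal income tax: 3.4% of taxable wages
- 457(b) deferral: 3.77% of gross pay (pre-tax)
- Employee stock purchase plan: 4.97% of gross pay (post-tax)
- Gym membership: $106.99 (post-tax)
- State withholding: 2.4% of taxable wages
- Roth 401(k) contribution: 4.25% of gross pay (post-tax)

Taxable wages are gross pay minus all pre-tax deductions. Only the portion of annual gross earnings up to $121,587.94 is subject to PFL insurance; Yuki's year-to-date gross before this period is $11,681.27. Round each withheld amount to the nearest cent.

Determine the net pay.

$3,209.45

457(b) deferral: $4,108.15 × 0.0377 = $154.88
Taxable wages = $4,108.15 − $154.88 = $3,953.27
State withholding: $3,953.27 × 0.024 = $94.88
Municipal income tax: $3,953.27 × 0.034 = $134.41
PFL insurance: cap not yet reached, full $4,108.15 is subject → $4,108.15 × 0.007 = $28.76
Roth 401(k) contribution: $4,108.15 × 0.0425 = $174.60
Employee stock purchase plan: $4,108.15 × 0.0497 = $204.18
Gym membership: $106.99
Total deductions = $154.88 + $94.88 + $134.41 + $28.76 + $174.60 + $204.18 + $106.99 = $898.70
Net pay = $4,108.15 − $898.70 = $3,209.45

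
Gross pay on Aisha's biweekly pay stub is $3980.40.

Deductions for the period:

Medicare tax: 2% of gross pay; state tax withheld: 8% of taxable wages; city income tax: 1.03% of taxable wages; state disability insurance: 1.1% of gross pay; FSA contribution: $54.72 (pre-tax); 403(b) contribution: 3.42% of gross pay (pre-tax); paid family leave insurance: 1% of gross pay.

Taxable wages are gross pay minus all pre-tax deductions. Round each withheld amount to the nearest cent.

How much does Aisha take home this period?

FSA contribution: $54.72
403(b) contribution: $3980.40 × 0.0342 = $136.13
Pre-tax total = $54.72 + $136.13 = $190.85
Taxable wages = $3980.40 − $190.85 = $3789.55
State tax withheld: $3789.55 × 0.08 = $303.16
City income tax: $3789.55 × 0.0103 = $39.03
Paid family leave insurance: $3980.40 × 0.01 = $39.80
State disability insurance: $3980.40 × 0.011 = $43.78
Medicare tax: $3980.40 × 0.02 = $79.61
Total deductions = $54.72 + $136.13 + $303.16 + $39.03 + $39.80 + $43.78 + $79.61 = $696.23
Net pay = $3980.40 − $696.23 = $3284.17

$3284.17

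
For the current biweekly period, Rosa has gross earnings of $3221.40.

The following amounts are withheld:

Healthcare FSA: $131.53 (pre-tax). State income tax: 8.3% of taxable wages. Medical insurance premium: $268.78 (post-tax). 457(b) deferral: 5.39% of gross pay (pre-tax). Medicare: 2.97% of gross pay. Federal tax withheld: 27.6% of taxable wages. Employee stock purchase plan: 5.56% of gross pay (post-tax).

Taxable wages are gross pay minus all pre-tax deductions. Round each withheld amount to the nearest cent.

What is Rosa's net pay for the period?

$1325.74

Healthcare FSA: $131.53
457(b) deferral: $3221.40 × 0.0539 = $173.63
Pre-tax total = $131.53 + $173.63 = $305.16
Taxable wages = $3221.40 − $305.16 = $2916.24
Federal tax withheld: $2916.24 × 0.276 = $804.88
State income tax: $2916.24 × 0.083 = $242.05
Medicare: $3221.40 × 0.0297 = $95.68
Medical insurance premium: $268.78
Employee stock purchase plan: $3221.40 × 0.0556 = $179.11
Total deductions = $131.53 + $173.63 + $804.88 + $242.05 + $95.68 + $268.78 + $179.11 = $1895.66
Net pay = $3221.40 − $1895.66 = $1325.74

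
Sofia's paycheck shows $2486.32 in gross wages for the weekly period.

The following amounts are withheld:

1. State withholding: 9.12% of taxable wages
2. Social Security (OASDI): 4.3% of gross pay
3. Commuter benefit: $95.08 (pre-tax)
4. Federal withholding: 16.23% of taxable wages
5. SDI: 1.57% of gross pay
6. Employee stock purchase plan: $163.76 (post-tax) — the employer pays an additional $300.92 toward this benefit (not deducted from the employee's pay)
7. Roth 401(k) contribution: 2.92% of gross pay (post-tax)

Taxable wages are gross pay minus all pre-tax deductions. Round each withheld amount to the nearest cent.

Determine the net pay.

Commuter benefit: $95.08
Taxable wages = $2486.32 − $95.08 = $2391.24
Federal withholding: $2391.24 × 0.1623 = $388.10
State withholding: $2391.24 × 0.0912 = $218.08
SDI: $2486.32 × 0.0157 = $39.04
Social Security (OASDI): $2486.32 × 0.043 = $106.91
Roth 401(k) contribution: $2486.32 × 0.0292 = $72.60
Employee stock purchase plan: $163.76
(Employer's $300.92 toward employee stock purchase plan is not withheld from the employee.)
Total deductions = $95.08 + $388.10 + $218.08 + $39.04 + $106.91 + $72.60 + $163.76 = $1083.57
Net pay = $2486.32 − $1083.57 = $1402.75

$1402.75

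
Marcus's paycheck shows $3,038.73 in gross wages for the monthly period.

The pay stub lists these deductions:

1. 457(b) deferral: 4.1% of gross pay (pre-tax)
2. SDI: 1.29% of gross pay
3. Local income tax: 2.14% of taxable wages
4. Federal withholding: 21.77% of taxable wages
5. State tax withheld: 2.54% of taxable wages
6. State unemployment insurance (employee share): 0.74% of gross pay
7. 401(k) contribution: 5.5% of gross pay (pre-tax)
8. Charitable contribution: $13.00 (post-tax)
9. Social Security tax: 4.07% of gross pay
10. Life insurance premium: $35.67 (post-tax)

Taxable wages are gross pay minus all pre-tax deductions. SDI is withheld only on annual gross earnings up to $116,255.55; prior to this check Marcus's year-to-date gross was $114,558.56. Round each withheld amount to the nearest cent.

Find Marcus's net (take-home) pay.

457(b) deferral: $3,038.73 × 0.041 = $124.59
401(k) contribution: $3,038.73 × 0.055 = $167.13
Pre-tax total = $124.59 + $167.13 = $291.72
Taxable wages = $3,038.73 − $291.72 = $2,747.01
Local income tax: $2,747.01 × 0.0214 = $58.79
State tax withheld: $2,747.01 × 0.0254 = $69.77
Federal withholding: $2,747.01 × 0.2177 = $598.02
State unemployment insurance (employee share): $3,038.73 × 0.0074 = $22.49
SDI: only $116,255.55 − $114,558.56 = $1,696.99 of this check is subject → $1,696.99 × 0.0129 = $21.89
Social Security tax: $3,038.73 × 0.0407 = $123.68
Charitable contribution: $13.00
Life insurance premium: $35.67
Total deductions = $124.59 + $167.13 + $58.79 + $69.77 + $598.02 + $22.49 + $21.89 + $123.68 + $13.00 + $35.67 = $1,235.03
Net pay = $3,038.73 − $1,235.03 = $1,803.70

$1,803.70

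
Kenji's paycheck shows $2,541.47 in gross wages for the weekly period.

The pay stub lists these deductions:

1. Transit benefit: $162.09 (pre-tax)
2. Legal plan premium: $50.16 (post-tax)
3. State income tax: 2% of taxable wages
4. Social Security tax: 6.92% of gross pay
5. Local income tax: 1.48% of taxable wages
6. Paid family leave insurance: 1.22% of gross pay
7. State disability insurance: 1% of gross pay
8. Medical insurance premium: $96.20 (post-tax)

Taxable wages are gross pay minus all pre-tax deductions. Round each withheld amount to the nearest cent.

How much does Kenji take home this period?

$1,917.93

Transit benefit: $162.09
Taxable wages = $2,541.47 − $162.09 = $2,379.38
State income tax: $2,379.38 × 0.02 = $47.59
Local income tax: $2,379.38 × 0.0148 = $35.21
Social Security tax: $2,541.47 × 0.0692 = $175.87
Paid family leave insurance: $2,541.47 × 0.0122 = $31.01
State disability insurance: $2,541.47 × 0.01 = $25.41
Medical insurance premium: $96.20
Legal plan premium: $50.16
Total deductions = $162.09 + $47.59 + $35.21 + $175.87 + $31.01 + $25.41 + $96.20 + $50.16 = $623.54
Net pay = $2,541.47 − $623.54 = $1,917.93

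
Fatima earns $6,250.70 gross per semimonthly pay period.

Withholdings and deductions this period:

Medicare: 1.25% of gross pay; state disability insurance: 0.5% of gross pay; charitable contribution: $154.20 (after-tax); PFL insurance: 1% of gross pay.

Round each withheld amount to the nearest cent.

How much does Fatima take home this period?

State disability insurance: $6,250.70 × 0.005 = $31.25
PFL insurance: $6,250.70 × 0.01 = $62.51
Medicare: $6,250.70 × 0.0125 = $78.13
Charitable contribution: $154.20
Total deductions = $31.25 + $62.51 + $78.13 + $154.20 = $326.09
Net pay = $6,250.70 − $326.09 = $5,924.61

$5,924.61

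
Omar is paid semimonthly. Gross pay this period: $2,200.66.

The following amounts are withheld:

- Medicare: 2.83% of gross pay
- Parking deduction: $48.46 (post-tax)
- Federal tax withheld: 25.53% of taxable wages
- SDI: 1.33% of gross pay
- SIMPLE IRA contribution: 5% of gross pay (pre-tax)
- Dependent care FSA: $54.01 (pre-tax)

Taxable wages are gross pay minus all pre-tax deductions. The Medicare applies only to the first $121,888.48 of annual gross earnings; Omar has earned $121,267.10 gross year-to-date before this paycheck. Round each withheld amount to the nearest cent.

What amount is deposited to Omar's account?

SIMPLE IRA contribution: $2,200.66 × 0.05 = $110.03
Dependent care FSA: $54.01
Pre-tax total = $110.03 + $54.01 = $164.04
Taxable wages = $2,200.66 − $164.04 = $2,036.62
Federal tax withheld: $2,036.62 × 0.2553 = $519.95
SDI: $2,200.66 × 0.0133 = $29.27
Medicare: only $121,888.48 − $121,267.10 = $621.38 of this check is subject → $621.38 × 0.0283 = $17.59
Parking deduction: $48.46
Total deductions = $110.03 + $54.01 + $519.95 + $29.27 + $17.59 + $48.46 = $779.31
Net pay = $2,200.66 − $779.31 = $1,421.35

$1,421.35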